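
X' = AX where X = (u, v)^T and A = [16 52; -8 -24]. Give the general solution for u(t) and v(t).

u(t) = 3c_1e^(-4t)sin(4t) - 2c_1e^(-4t)cos(4t) - 2c_2e^(-4t)sin(4t) - 3c_2e^(-4t)cos(4t), v(t) = -c_1e^(-4t)sin(4t) + c_1e^(-4t)cos(4t) + c_2e^(-4t)sin(4t) + c_2e^(-4t)cos(4t)

Coefficient matrix A = [[16, 52], [-8, -24]].
Characteristic polynomial det(A - λI) = λ^2 + 8λ + 32 = 0.
Eigenvalues λ = -4 ± 4i (complex conjugate pair).
For λ=-4+4i: an eigenvector is (-2,1) - i(3,-1) = (-2 - 3i, 1 + i).
A real fundamental pair from Re and Im of e^((-4+4i)t)v: X_1 = e^(-4t)(cos(4t)·(-2,1) + sin(4t)·(3,-1)), X_2 = e^(-4t)(sin(4t)·(-2,1) - cos(4t)·(3,-1)).
General solution: c_1X_1 + c_2X_2.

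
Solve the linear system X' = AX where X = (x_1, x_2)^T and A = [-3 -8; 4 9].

Coefficient matrix A = [[-3, -8], [4, 9]].
Characteristic polynomial det(A - λI) = λ^2 - 6λ + 5 = 0.
Eigenvalues λ = 1, 5.
For λ=1: (A-λI) row 1 is [-4, -8], so an eigenvector is (-2, 1).
For λ=5: (A-λI) row 1 is [-8, -8], so an eigenvector is (-1, 1).
General solution: K_1e^(t)(-2,1) + K_2e^(5t)(-1,1).

x_1(t) = -2K_1e^(t) - K_2e^(5t), x_2(t) = K_1e^(t) + K_2e^(5t)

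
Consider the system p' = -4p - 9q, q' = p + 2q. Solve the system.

Coefficient matrix A = [[-4, -9], [1, 2]].
Characteristic polynomial det(A - λI) = λ^2 + 2λ + 1 = 0.
Single eigenvalue λ = -1 with algebraic multiplicity 2.
Eigenvector v = (-3,1); generalized eigenvector w with (A-λI)w=v is (-2,1).
General solution: e^(-t)[c_1·v + c_2·(t·v + w)].

p(t) = -3c_1e^(-t) - 3c_2te^(-t) - 2c_2e^(-t), q(t) = c_1e^(-t) + c_2te^(-t) + c_2e^(-t)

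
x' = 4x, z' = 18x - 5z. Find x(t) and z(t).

x(t) = -c_1e^(4t), z(t) = -2c_1e^(4t) - c_2e^(-5t)

Coefficient matrix A = [[4, 0], [18, -5]].
Characteristic polynomial det(A - λI) = λ^2 + λ - 20 = 0.
Eigenvalues λ = 4, -5.
For λ=4: (A-λI) row 2 is [18, -9], so an eigenvector is (-1, -2).
For λ=-5: (A-λI) row 1 is [9, 0], so an eigenvector is (0, -1).
General solution: c_1e^(4t)(-1,-2) + c_2e^(-5t)(0,-1).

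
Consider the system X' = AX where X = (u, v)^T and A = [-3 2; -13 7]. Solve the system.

Coefficient matrix A = [[-3, 2], [-13, 7]].
Characteristic polynomial det(A - λI) = λ^2 - 4λ + 5 = 0.
Eigenvalues λ = 2 ± i (complex conjugate pair).
For λ=2+i: an eigenvector is (-1,-2) - i(1,3) = (-1 - i, -2 - 3i).
A real fundamental pair from Re and Im of e^((2+i)t)v: X_1 = e^(2t)(cos(t)·(-1,-2) + sin(t)·(1,3)), X_2 = e^(2t)(sin(t)·(-1,-2) - cos(t)·(1,3)).
General solution: C_1X_1 + C_2X_2.

u(t) = C_1e^(2t)sin(t) - C_1e^(2t)cos(t) - C_2e^(2t)sin(t) - C_2e^(2t)cos(t), v(t) = 3C_1e^(2t)sin(t) - 2C_1e^(2t)cos(t) - 2C_2e^(2t)sin(t) - 3C_2e^(2t)cos(t)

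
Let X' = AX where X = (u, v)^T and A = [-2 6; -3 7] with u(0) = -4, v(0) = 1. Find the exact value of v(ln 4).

A = [[-2,6],[-3,7]]; eigenvalues λ = 1, 4.
Eigenvectors: (-2,-1) for λ=1, (-1,-1) for λ=4.
From the initial condition, c_1 = 5, c_2 = -6.
v(ln 4) = (5)(4^1)(-1) + (-6)(4^4)(-1) = 1516.

1516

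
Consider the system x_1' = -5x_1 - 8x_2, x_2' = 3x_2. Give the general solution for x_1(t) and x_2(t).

Coefficient matrix A = [[-5, -8], [0, 3]].
Characteristic polynomial det(A - λI) = λ^2 + 2λ - 15 = 0.
Eigenvalues λ = -5, 3.
For λ=-5: (A-λI) row 1 is [0, -8], so an eigenvector is (1, 0).
For λ=3: (A-λI) row 1 is [-8, -8], so an eigenvector is (-1, 1).
General solution: C_1e^(-5t)(1,0) + C_2e^(3t)(-1,1).

x_1(t) = C_1e^(-5t) - C_2e^(3t), x_2(t) = C_2e^(3t)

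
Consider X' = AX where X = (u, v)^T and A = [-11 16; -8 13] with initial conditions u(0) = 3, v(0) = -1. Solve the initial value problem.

Coefficient matrix A = [[-11, 16], [-8, 13]].
Characteristic polynomial det(A - λI) = λ^2 - 2λ - 15 = 0.
Eigenvalues λ = 5, -3.
For λ=5: (A-λI) row 1 is [-16, 16], so an eigenvector is (-1, -1).
For λ=-3: (A-λI) row 1 is [-8, 16], so an eigenvector is (2, 1).
General solution: c_1e^(5t)(-1,-1) + c_2e^(-3t)(2,1).
Applying u(0)=3, v(0)=-1 gives c_1=5, c_2=4.

u(t) = -5e^(5t) + 8e^(-3t), v(t) = -5e^(5t) + 4e^(-3t)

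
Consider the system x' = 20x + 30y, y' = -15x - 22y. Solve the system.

Coefficient matrix A = [[20, 30], [-15, -22]].
Characteristic polynomial det(A - λI) = λ^2 + 2λ + 10 = 0.
Eigenvalues λ = -1 ± 3i (complex conjugate pair).
For λ=-1+3i: an eigenvector is (1,-1) - i(-3,2) = (1 + 3i, -1 - 2i).
A real fundamental pair from Re and Im of e^((-1+3i)t)v: X_1 = e^(-t)(cos(3t)·(1,-1) + sin(3t)·(-3,2)), X_2 = e^(-t)(sin(3t)·(1,-1) - cos(3t)·(-3,2)).
General solution: C_1X_1 + C_2X_2.

x(t) = -3C_1e^(-t)sin(3t) + C_1e^(-t)cos(3t) + C_2e^(-t)sin(3t) + 3C_2e^(-t)cos(3t), y(t) = 2C_1e^(-t)sin(3t) - C_1e^(-t)cos(3t) - C_2e^(-t)sin(3t) - 2C_2e^(-t)cos(3t)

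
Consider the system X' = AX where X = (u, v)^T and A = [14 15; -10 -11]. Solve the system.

Coefficient matrix A = [[14, 15], [-10, -11]].
Characteristic polynomial det(A - λI) = λ^2 - 3λ - 4 = 0.
Eigenvalues λ = 4, -1.
For λ=4: (A-λI) row 1 is [10, 15], so an eigenvector is (3, -2).
For λ=-1: (A-λI) row 1 is [15, 15], so an eigenvector is (1, -1).
General solution: C_1e^(4t)(3,-2) + C_2e^(-t)(1,-1).

u(t) = 3C_1e^(4t) + C_2e^(-t), v(t) = -2C_1e^(4t) - C_2e^(-t)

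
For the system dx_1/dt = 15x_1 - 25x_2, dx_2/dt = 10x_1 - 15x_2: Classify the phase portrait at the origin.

center

A = [[15,-25],[10,-15]]; det(A-λI) = λ^2 + 25.
λ = 0 ± 5i: zero real part.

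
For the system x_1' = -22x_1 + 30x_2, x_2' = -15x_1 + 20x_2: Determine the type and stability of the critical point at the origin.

A = [[-22,30],[-15,20]]; det(A-λI) = λ^2 + 2λ + 10.
λ = -1 ± 3i: negative real part.

stable spiral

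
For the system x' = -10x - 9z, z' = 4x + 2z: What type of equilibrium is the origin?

A = [[-10,-9],[4,2]]; det(A-λI) = λ^2 + 8λ + 16.
repeated λ = -4 with a single eigenvector.

stable improper node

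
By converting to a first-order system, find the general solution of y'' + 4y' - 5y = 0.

Let x_1 = y, x_2 = y'. Then x_1' = x_2 and x_2' = 5x_1 - 4x_2.
A = [[0,1],[5,-4]]; det(A-λI) = λ^2 + 4λ - 5.
Eigenvalues λ = -5, 1 with eigenvectors (1,-5), (1,1).

y(t) = K_1e^(-5t) + K_2e^(t)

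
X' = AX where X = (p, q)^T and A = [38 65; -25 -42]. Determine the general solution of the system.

p(t) = 2K_1e^(-2t)sin(5t) - 3K_1e^(-2t)cos(5t) - 3K_2e^(-2t)sin(5t) - 2K_2e^(-2t)cos(5t), q(t) = -K_1e^(-2t)sin(5t) + 2K_1e^(-2t)cos(5t) + 2K_2e^(-2t)sin(5t) + K_2e^(-2t)cos(5t)

Coefficient matrix A = [[38, 65], [-25, -42]].
Characteristic polynomial det(A - λI) = λ^2 + 4λ + 29 = 0.
Eigenvalues λ = -2 ± 5i (complex conjugate pair).
For λ=-2+5i: an eigenvector is (-3,2) - i(2,-1) = (-3 - 2i, 2 + i).
A real fundamental pair from Re and Im of e^((-2+5i)t)v: X_1 = e^(-2t)(cos(5t)·(-3,2) + sin(5t)·(2,-1)), X_2 = e^(-2t)(sin(5t)·(-3,2) - cos(5t)·(2,-1)).
General solution: K_1X_1 + K_2X_2.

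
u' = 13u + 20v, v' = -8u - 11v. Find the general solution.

Coefficient matrix A = [[13, 20], [-8, -11]].
Characteristic polynomial det(A - λI) = λ^2 - 2λ + 17 = 0.
Eigenvalues λ = 1 ± 4i (complex conjugate pair).
For λ=1+4i: an eigenvector is (1,-1) - i(-2,1) = (1 + 2i, -1 - i).
A real fundamental pair from Re and Im of e^((1+4i)t)v: X_1 = e^(t)(cos(4t)·(1,-1) + sin(4t)·(-2,1)), X_2 = e^(t)(sin(4t)·(1,-1) - cos(4t)·(-2,1)).
General solution: K_1X_1 + K_2X_2.

u(t) = -2K_1e^(t)sin(4t) + K_1e^(t)cos(4t) + K_2e^(t)sin(4t) + 2K_2e^(t)cos(4t), v(t) = K_1e^(t)sin(4t) - K_1e^(t)cos(4t) - K_2e^(t)sin(4t) - K_2e^(t)cos(4t)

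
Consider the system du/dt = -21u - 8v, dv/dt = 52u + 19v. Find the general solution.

u(t) = -K_1e^(-t)sin(4t) - K_1e^(-t)cos(4t) - K_2e^(-t)sin(4t) + K_2e^(-t)cos(4t), v(t) = 2K_1e^(-t)sin(4t) + 3K_1e^(-t)cos(4t) + 3K_2e^(-t)sin(4t) - 2K_2e^(-t)cos(4t)

Coefficient matrix A = [[-21, -8], [52, 19]].
Characteristic polynomial det(A - λI) = λ^2 + 2λ + 17 = 0.
Eigenvalues λ = -1 ± 4i (complex conjugate pair).
For λ=-1+4i: an eigenvector is (-1,3) - i(-1,2) = (-1 + i, 3 - 2i).
A real fundamental pair from Re and Im of e^((-1+4i)t)v: X_1 = e^(-t)(cos(4t)·(-1,3) + sin(4t)·(-1,2)), X_2 = e^(-t)(sin(4t)·(-1,3) - cos(4t)·(-1,2)).
General solution: K_1X_1 + K_2X_2.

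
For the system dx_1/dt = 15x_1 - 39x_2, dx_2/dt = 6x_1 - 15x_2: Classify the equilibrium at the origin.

A = [[15,-39],[6,-15]]; det(A-λI) = λ^2 + 9.
λ = 0 ± 3i: zero real part.

center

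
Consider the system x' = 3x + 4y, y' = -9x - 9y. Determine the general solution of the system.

x(t) = -2c_1e^(-3t) - 2c_2te^(-3t) + c_2e^(-3t), y(t) = 3c_1e^(-3t) + 3c_2te^(-3t) - 2c_2e^(-3t)

Coefficient matrix A = [[3, 4], [-9, -9]].
Characteristic polynomial det(A - λI) = λ^2 + 6λ + 9 = 0.
Single eigenvalue λ = -3 with algebraic multiplicity 2.
Eigenvector v = (-2,3); generalized eigenvector w with (A-λI)w=v is (1,-2).
General solution: e^(-3t)[c_1·v + c_2·(t·v + w)].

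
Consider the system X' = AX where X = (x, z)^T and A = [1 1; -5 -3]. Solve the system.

x(t) = K_1e^(-t)sin(t) - K_2e^(-t)cos(t), z(t) = -2K_1e^(-t)sin(t) + K_1e^(-t)cos(t) + K_2e^(-t)sin(t) + 2K_2e^(-t)cos(t)

Coefficient matrix A = [[1, 1], [-5, -3]].
Characteristic polynomial det(A - λI) = λ^2 + 2λ + 2 = 0.
Eigenvalues λ = -1 ± i (complex conjugate pair).
For λ=-1+i: an eigenvector is (0,1) - i(1,-2) = (0 - i, 1 + 2i).
A real fundamental pair from Re and Im of e^((-1+i)t)v: X_1 = e^(-t)(cos(t)·(0,1) + sin(t)·(1,-2)), X_2 = e^(-t)(sin(t)·(0,1) - cos(t)·(1,-2)).
General solution: K_1X_1 + K_2X_2.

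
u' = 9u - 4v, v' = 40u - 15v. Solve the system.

Coefficient matrix A = [[9, -4], [40, -15]].
Characteristic polynomial det(A - λI) = λ^2 + 6λ + 25 = 0.
Eigenvalues λ = -3 ± 4i (complex conjugate pair).
For λ=-3+4i: an eigenvector is (0,1) - i(-1,-3) = (0 + i, 1 + 3i).
A real fundamental pair from Re and Im of e^((-3+4i)t)v: X_1 = e^(-3t)(cos(4t)·(0,1) + sin(4t)·(-1,-3)), X_2 = e^(-3t)(sin(4t)·(0,1) - cos(4t)·(-1,-3)).
General solution: C_1X_1 + C_2X_2.

u(t) = -C_1e^(-3t)sin(4t) + C_2e^(-3t)cos(4t), v(t) = -3C_1e^(-3t)sin(4t) + C_1e^(-3t)cos(4t) + C_2e^(-3t)sin(4t) + 3C_2e^(-3t)cos(4t)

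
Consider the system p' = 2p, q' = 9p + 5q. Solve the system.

p(t) = K_1e^(2t), q(t) = -3K_1e^(2t) - K_2e^(5t)

Coefficient matrix A = [[2, 0], [9, 5]].
Characteristic polynomial det(A - λI) = λ^2 - 7λ + 10 = 0.
Eigenvalues λ = 2, 5.
For λ=2: (A-λI) row 2 is [9, 3], so an eigenvector is (1, -3).
For λ=5: (A-λI) row 1 is [-3, 0], so an eigenvector is (0, -1).
General solution: K_1e^(2t)(1,-3) + K_2e^(5t)(0,-1).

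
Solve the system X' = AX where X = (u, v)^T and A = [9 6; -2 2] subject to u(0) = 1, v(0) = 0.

Coefficient matrix A = [[9, 6], [-2, 2]].
Characteristic polynomial det(A - λI) = λ^2 - 11λ + 30 = 0.
Eigenvalues λ = 6, 5.
For λ=6: (A-λI) row 1 is [3, 6], so an eigenvector is (-2, 1).
For λ=5: (A-λI) row 1 is [4, 6], so an eigenvector is (3, -2).
General solution: c_1e^(6t)(-2,1) + c_2e^(5t)(3,-2).
Applying u(0)=1, v(0)=0 gives c_1=-2, c_2=-1.

u(t) = 4e^(6t) - 3e^(5t), v(t) = -2e^(6t) + 2e^(5t)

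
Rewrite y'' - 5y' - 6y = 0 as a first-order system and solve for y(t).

Let x_1 = y, x_2 = y'. Then x_1' = x_2 and x_2' = 6x_1 + 5x_2.
A = [[0,1],[6,5]]; det(A-λI) = λ^2 - 5λ - 6.
Eigenvalues λ = -1, 6 with eigenvectors (1,-1), (1,6).

y(t) = K_1e^(-t) + K_2e^(6t)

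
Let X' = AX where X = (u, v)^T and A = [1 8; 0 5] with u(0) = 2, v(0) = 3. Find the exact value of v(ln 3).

729

A = [[1,8],[0,5]]; eigenvalues λ = 1, 5.
Eigenvectors: (-1,0) for λ=1, (-2,-1) for λ=5.
From the initial condition, c_1 = 4, c_2 = -3.
v(ln 3) = (4)(3^1)(0) + (-3)(3^5)(-1) = 729.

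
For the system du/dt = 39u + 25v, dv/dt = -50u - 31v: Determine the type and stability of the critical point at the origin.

unstable spiral

A = [[39,25],[-50,-31]]; det(A-λI) = λ^2 - 8λ + 41.
λ = 4 ± 5i: positive real part.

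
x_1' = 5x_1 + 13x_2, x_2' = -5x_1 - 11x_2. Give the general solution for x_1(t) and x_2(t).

Coefficient matrix A = [[5, 13], [-5, -11]].
Characteristic polynomial det(A - λI) = λ^2 + 6λ + 10 = 0.
Eigenvalues λ = -3 ± i (complex conjugate pair).
For λ=-3+i: an eigenvector is (2,-1) - i(3,-2) = (2 - 3i, -1 + 2i).
A real fundamental pair from Re and Im of e^((-3+i)t)v: X_1 = e^(-3t)(cos(t)·(2,-1) + sin(t)·(3,-2)), X_2 = e^(-3t)(sin(t)·(2,-1) - cos(t)·(3,-2)).
General solution: K_1X_1 + K_2X_2.

x_1(t) = 3K_1e^(-3t)sin(t) + 2K_1e^(-3t)cos(t) + 2K_2e^(-3t)sin(t) - 3K_2e^(-3t)cos(t), x_2(t) = -2K_1e^(-3t)sin(t) - K_1e^(-3t)cos(t) - K_2e^(-3t)sin(t) + 2K_2e^(-3t)cos(t)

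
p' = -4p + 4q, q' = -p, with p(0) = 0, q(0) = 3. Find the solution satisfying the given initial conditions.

Coefficient matrix A = [[-4, 4], [-1, 0]].
Characteristic polynomial det(A - λI) = λ^2 + 4λ + 4 = 0.
Single eigenvalue λ = -2 with algebraic multiplicity 2.
Eigenvector v = (-2,-1); generalized eigenvector w with (A-λI)w=v is (1,0).
General solution: e^(-2t)[C_1·v + C_2·(t·v + w)].
Applying p(0)=0, q(0)=3 gives C_1=-3, C_2=-6.

p(t) = 12te^(-2t), q(t) = 6te^(-2t) + 3e^(-2t)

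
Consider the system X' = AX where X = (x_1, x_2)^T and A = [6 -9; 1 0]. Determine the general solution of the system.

x_1(t) = -3C_1e^(3t) - 3C_2te^(3t) - C_2e^(3t), x_2(t) = -C_1e^(3t) - C_2te^(3t)

Coefficient matrix A = [[6, -9], [1, 0]].
Characteristic polynomial det(A - λI) = λ^2 - 6λ + 9 = 0.
Single eigenvalue λ = 3 with algebraic multiplicity 2.
Eigenvector v = (-3,-1); generalized eigenvector w with (A-λI)w=v is (-1,0).
General solution: e^(3t)[C_1·v + C_2·(t·v + w)].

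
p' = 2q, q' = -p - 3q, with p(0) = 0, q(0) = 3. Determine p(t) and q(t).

Coefficient matrix A = [[0, 2], [-1, -3]].
Characteristic polynomial det(A - λI) = λ^2 + 3λ + 2 = 0.
Eigenvalues λ = -1, -2.
For λ=-1: (A-λI) row 1 is [1, 2], so an eigenvector is (-2, 1).
For λ=-2: (A-λI) row 1 is [2, 2], so an eigenvector is (1, -1).
General solution: C_1e^(-t)(-2,1) + C_2e^(-2t)(1,-1).
Applying p(0)=0, q(0)=3 gives C_1=-3, C_2=-6.

p(t) = 6e^(-t) - 6e^(-2t), q(t) = -3e^(-t) + 6e^(-2t)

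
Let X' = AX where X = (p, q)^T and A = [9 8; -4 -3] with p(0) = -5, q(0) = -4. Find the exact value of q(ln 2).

262

A = [[9,8],[-4,-3]]; eigenvalues λ = 1, 5.
Eigenvectors: (-1,1) for λ=1, (2,-1) for λ=5.
From the initial condition, c_1 = -13, c_2 = -9.
q(ln 2) = (-13)(2^1)(1) + (-9)(2^5)(-1) = 262.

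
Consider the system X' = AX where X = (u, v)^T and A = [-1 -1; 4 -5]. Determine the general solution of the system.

u(t) = -K_1e^(-3t) - K_2te^(-3t) + K_2e^(-3t), v(t) = -2K_1e^(-3t) - 2K_2te^(-3t) + 3K_2e^(-3t)

Coefficient matrix A = [[-1, -1], [4, -5]].
Characteristic polynomial det(A - λI) = λ^2 + 6λ + 9 = 0.
Single eigenvalue λ = -3 with algebraic multiplicity 2.
Eigenvector v = (-1,-2); generalized eigenvector w with (A-λI)w=v is (1,3).
General solution: e^(-3t)[K_1·v + K_2·(t·v + w)].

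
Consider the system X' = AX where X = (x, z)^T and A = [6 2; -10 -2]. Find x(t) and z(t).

x(t) = C_1e^(2t)sin(2t) - C_2e^(2t)cos(2t), z(t) = -2C_1e^(2t)sin(2t) + C_1e^(2t)cos(2t) + C_2e^(2t)sin(2t) + 2C_2e^(2t)cos(2t)

Coefficient matrix A = [[6, 2], [-10, -2]].
Characteristic polynomial det(A - λI) = λ^2 - 4λ + 8 = 0.
Eigenvalues λ = 2 ± 2i (complex conjugate pair).
For λ=2+2i: an eigenvector is (0,1) - i(1,-2) = (0 - i, 1 + 2i).
A real fundamental pair from Re and Im of e^((2+2i)t)v: X_1 = e^(2t)(cos(2t)·(0,1) + sin(2t)·(1,-2)), X_2 = e^(2t)(sin(2t)·(0,1) - cos(2t)·(1,-2)).
General solution: C_1X_1 + C_2X_2.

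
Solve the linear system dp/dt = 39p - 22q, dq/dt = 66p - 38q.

p(t) = -c_1e^(-5t) - 2c_2e^(6t), q(t) = -2c_1e^(-5t) - 3c_2e^(6t)

Coefficient matrix A = [[39, -22], [66, -38]].
Characteristic polynomial det(A - λI) = λ^2 - λ - 30 = 0.
Eigenvalues λ = -5, 6.
For λ=-5: (A-λI) row 1 is [44, -22], so an eigenvector is (-1, -2).
For λ=6: (A-λI) row 1 is [33, -22], so an eigenvector is (-2, -3).
General solution: c_1e^(-5t)(-1,-2) + c_2e^(6t)(-2,-3).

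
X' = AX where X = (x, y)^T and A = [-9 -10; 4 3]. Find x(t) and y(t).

x(t) = -2C_1e^(-3t)sin(2t) - C_1e^(-3t)cos(2t) - C_2e^(-3t)sin(2t) + 2C_2e^(-3t)cos(2t), y(t) = C_1e^(-3t)sin(2t) + C_1e^(-3t)cos(2t) + C_2e^(-3t)sin(2t) - C_2e^(-3t)cos(2t)

Coefficient matrix A = [[-9, -10], [4, 3]].
Characteristic polynomial det(A - λI) = λ^2 + 6λ + 13 = 0.
Eigenvalues λ = -3 ± 2i (complex conjugate pair).
For λ=-3+2i: an eigenvector is (-1,1) - i(-2,1) = (-1 + 2i, 1 - i).
A real fundamental pair from Re and Im of e^((-3+2i)t)v: X_1 = e^(-3t)(cos(2t)·(-1,1) + sin(2t)·(-2,1)), X_2 = e^(-3t)(sin(2t)·(-1,1) - cos(2t)·(-2,1)).
General solution: C_1X_1 + C_2X_2.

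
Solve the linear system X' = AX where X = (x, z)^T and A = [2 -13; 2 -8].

Coefficient matrix A = [[2, -13], [2, -8]].
Characteristic polynomial det(A - λI) = λ^2 + 6λ + 10 = 0.
Eigenvalues λ = -3 ± i (complex conjugate pair).
For λ=-3+i: an eigenvector is (3,1) - i(2,1) = (3 - 2i, 1 - i).
A real fundamental pair from Re and Im of e^((-3+i)t)v: X_1 = e^(-3t)(cos(t)·(3,1) + sin(t)·(2,1)), X_2 = e^(-3t)(sin(t)·(3,1) - cos(t)·(2,1)).
General solution: c_1X_1 + c_2X_2.

x(t) = 2c_1e^(-3t)sin(t) + 3c_1e^(-3t)cos(t) + 3c_2e^(-3t)sin(t) - 2c_2e^(-3t)cos(t), z(t) = c_1e^(-3t)sin(t) + c_1e^(-3t)cos(t) + c_2e^(-3t)sin(t) - c_2e^(-3t)cos(t)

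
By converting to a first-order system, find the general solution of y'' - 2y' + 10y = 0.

y(t) = K_1e^(t)cos(3t) + K_2e^(t)sin(3t)

Let x_1 = y, x_2 = y'. Then x_1' = x_2 and x_2' = -10x_1 + 2x_2.
A = [[0,1],[-10,2]]; det(A-λI) = λ^2 - 2λ + 10.
Eigenvalues λ = 1 ± 3i.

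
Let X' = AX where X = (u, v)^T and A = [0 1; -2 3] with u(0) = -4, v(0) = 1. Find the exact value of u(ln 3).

A = [[0,1],[-2,3]]; eigenvalues λ = 2, 1.
Eigenvectors: (-1,-2) for λ=2, (-1,-1) for λ=1.
From the initial condition, c_1 = -5, c_2 = 9.
u(ln 3) = (-5)(3^2)(-1) + (9)(3^1)(-1) = 18.

18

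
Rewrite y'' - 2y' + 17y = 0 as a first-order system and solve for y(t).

y(t) = c_1e^(t)cos(4t) + c_2e^(t)sin(4t)

Let x_1 = y, x_2 = y'. Then x_1' = x_2 and x_2' = -17x_1 + 2x_2.
A = [[0,1],[-17,2]]; det(A-λI) = λ^2 - 2λ + 17.
Eigenvalues λ = 1 ± 4i.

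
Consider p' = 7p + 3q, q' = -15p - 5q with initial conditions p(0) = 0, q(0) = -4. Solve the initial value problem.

Coefficient matrix A = [[7, 3], [-15, -5]].
Characteristic polynomial det(A - λI) = λ^2 - 2λ + 10 = 0.
Eigenvalues λ = 1 ± 3i (complex conjugate pair).
For λ=1+3i: an eigenvector is (0,1) - i(1,-2) = (0 - i, 1 + 2i).
A real fundamental pair from Re and Im of e^((1+3i)t)v: X_1 = e^(t)(cos(3t)·(0,1) + sin(3t)·(1,-2)), X_2 = e^(t)(sin(3t)·(0,1) - cos(3t)·(1,-2)).
General solution: K_1X_1 + K_2X_2.
Applying p(0)=0, q(0)=-4 gives K_1=-4, K_2=0.

p(t) = -4e^(t)sin(3t), q(t) = 8e^(t)sin(3t) - 4e^(t)cos(3t)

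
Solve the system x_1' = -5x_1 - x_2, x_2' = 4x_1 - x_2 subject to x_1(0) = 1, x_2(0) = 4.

Coefficient matrix A = [[-5, -1], [4, -1]].
Characteristic polynomial det(A - λI) = λ^2 + 6λ + 9 = 0.
Single eigenvalue λ = -3 with algebraic multiplicity 2.
Eigenvector v = (1,-2); generalized eigenvector w with (A-λI)w=v is (-2,3).
General solution: e^(-3t)[c_1·v + c_2·(t·v + w)].
Applying x_1(0)=1, x_2(0)=4 gives c_1=-11, c_2=-6.

x_1(t) = -6te^(-3t) + e^(-3t), x_2(t) = 12te^(-3t) + 4e^(-3t)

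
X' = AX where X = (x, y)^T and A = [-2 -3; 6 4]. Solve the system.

x(t) = -C_1e^(t)sin(3t) + C_2e^(t)cos(3t), y(t) = C_1e^(t)sin(3t) + C_1e^(t)cos(3t) + C_2e^(t)sin(3t) - C_2e^(t)cos(3t)

Coefficient matrix A = [[-2, -3], [6, 4]].
Characteristic polynomial det(A - λI) = λ^2 - 2λ + 10 = 0.
Eigenvalues λ = 1 ± 3i (complex conjugate pair).
For λ=1+3i: an eigenvector is (0,1) - i(-1,1) = (0 + i, 1 - i).
A real fundamental pair from Re and Im of e^((1+3i)t)v: X_1 = e^(t)(cos(3t)·(0,1) + sin(3t)·(-1,1)), X_2 = e^(t)(sin(3t)·(0,1) - cos(3t)·(-1,1)).
General solution: C_1X_1 + C_2X_2.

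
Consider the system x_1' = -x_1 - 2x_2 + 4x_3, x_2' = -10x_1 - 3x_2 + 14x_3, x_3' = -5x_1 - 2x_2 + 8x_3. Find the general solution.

Coefficient matrix A = [[-1, -2, 4], [-10, -3, 14], [-5, -2, 8]].
det(A - λI) = 0 gives eigenvalues λ = 4, 1, -1.
For λ=4: eigenvector (0,-2,-1).
For λ=1: eigenvector (1,1,1).
For λ=-1: eigenvector (-1,-2,-1).
General solution: c_1e^(4t)(0,-2,-1) + c_2e^(t)(1,1,1) + c_3e^(-t)(-1,-2,-1).

x_1(t) = c_2e^(t) - c_3e^(-t), x_2(t) = -2c_1e^(4t) + c_2e^(t) - 2c_3e^(-t), x_3(t) = -c_1e^(4t) + c_2e^(t) - c_3e^(-t)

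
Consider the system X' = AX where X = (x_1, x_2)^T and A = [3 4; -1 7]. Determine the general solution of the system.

Coefficient matrix A = [[3, 4], [-1, 7]].
Characteristic polynomial det(A - λI) = λ^2 - 10λ + 25 = 0.
Single eigenvalue λ = 5 with algebraic multiplicity 2.
Eigenvector v = (2,1); generalized eigenvector w with (A-λI)w=v is (-1,0).
General solution: e^(5t)[C_1·v + C_2·(t·v + w)].

x_1(t) = 2C_1e^(5t) + 2C_2te^(5t) - C_2e^(5t), x_2(t) = C_1e^(5t) + C_2te^(5t)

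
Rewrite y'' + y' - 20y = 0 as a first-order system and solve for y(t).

y(t) = C_1e^(-5t) + C_2e^(4t)

Let x_1 = y, x_2 = y'. Then x_1' = x_2 and x_2' = 20x_1 - x_2.
A = [[0,1],[20,-1]]; det(A-λI) = λ^2 + λ - 20.
Eigenvalues λ = -5, 4 with eigenvectors (1,-5), (1,4).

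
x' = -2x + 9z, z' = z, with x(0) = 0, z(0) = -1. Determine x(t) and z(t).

x(t) = -3e^(t) + 3e^(-2t), z(t) = -e^(t)

Coefficient matrix A = [[-2, 9], [0, 1]].
Characteristic polynomial det(A - λI) = λ^2 + λ - 2 = 0.
Eigenvalues λ = -2, 1.
For λ=-2: (A-λI) row 1 is [0, 9], so an eigenvector is (-1, 0).
For λ=1: (A-λI) row 1 is [-3, 9], so an eigenvector is (3, 1).
General solution: c_1e^(-2t)(-1,0) + c_2e^(t)(3,1).
Applying x(0)=0, z(0)=-1 gives c_1=-3, c_2=-1.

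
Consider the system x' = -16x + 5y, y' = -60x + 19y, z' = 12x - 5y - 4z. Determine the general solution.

x(t) = K_1e^(4t) - K_2e^(-t), y(t) = 4K_1e^(4t) - 3K_2e^(-t), z(t) = -K_1e^(4t) + K_2e^(-t) + K_3e^(-4t)

Coefficient matrix A = [[-16, 5, 0], [-60, 19, 0], [12, -5, -4]].
det(A - λI) = 0 gives eigenvalues λ = 4, -1, -4.
For λ=4: eigenvector (1,4,-1).
For λ=-1: eigenvector (-1,-3,1).
For λ=-4: eigenvector (0,0,1).
General solution: K_1e^(4t)(1,4,-1) + K_2e^(-t)(-1,-3,1) + K_3e^(-4t)(0,0,1).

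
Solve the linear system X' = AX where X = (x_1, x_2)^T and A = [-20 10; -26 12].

x_1(t) = 2K_1e^(-4t)sin(2t) + K_1e^(-4t)cos(2t) + K_2e^(-4t)sin(2t) - 2K_2e^(-4t)cos(2t), x_2(t) = 3K_1e^(-4t)sin(2t) + 2K_1e^(-4t)cos(2t) + 2K_2e^(-4t)sin(2t) - 3K_2e^(-4t)cos(2t)

Coefficient matrix A = [[-20, 10], [-26, 12]].
Characteristic polynomial det(A - λI) = λ^2 + 8λ + 20 = 0.
Eigenvalues λ = -4 ± 2i (complex conjugate pair).
For λ=-4+2i: an eigenvector is (1,2) - i(2,3) = (1 - 2i, 2 - 3i).
A real fundamental pair from Re and Im of e^((-4+2i)t)v: X_1 = e^(-4t)(cos(2t)·(1,2) + sin(2t)·(2,3)), X_2 = e^(-4t)(sin(2t)·(1,2) - cos(2t)·(2,3)).
General solution: K_1X_1 + K_2X_2.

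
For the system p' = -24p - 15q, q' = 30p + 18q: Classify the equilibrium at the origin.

A = [[-24,-15],[30,18]]; det(A-λI) = λ^2 + 6λ + 18.
λ = -3 ± 3i: negative real part.

stable spiral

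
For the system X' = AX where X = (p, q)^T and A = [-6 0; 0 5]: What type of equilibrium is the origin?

A = [[-6,0],[0,5]]; det(A-λI) = λ^2 + λ - 30.
λ = 5, -6: opposite signs.

saddle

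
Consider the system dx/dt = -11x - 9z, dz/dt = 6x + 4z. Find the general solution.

Coefficient matrix A = [[-11, -9], [6, 4]].
Characteristic polynomial det(A - λI) = λ^2 + 7λ + 10 = 0.
Eigenvalues λ = -5, -2.
For λ=-5: (A-λI) row 1 is [-6, -9], so an eigenvector is (-3, 2).
For λ=-2: (A-λI) row 1 is [-9, -9], so an eigenvector is (1, -1).
General solution: K_1e^(-5t)(-3,2) + K_2e^(-2t)(1,-1).

x(t) = -3K_1e^(-5t) + K_2e^(-2t), z(t) = 2K_1e^(-5t) - K_2e^(-2t)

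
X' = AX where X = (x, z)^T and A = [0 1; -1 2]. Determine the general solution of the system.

Coefficient matrix A = [[0, 1], [-1, 2]].
Characteristic polynomial det(A - λI) = λ^2 - 2λ + 1 = 0.
Single eigenvalue λ = 1 with algebraic multiplicity 2.
Eigenvector v = (1,1); generalized eigenvector w with (A-λI)w=v is (-1,0).
General solution: e^(t)[C_1·v + C_2·(t·v + w)].

x(t) = C_1e^(t) + C_2te^(t) - C_2e^(t), z(t) = C_1e^(t) + C_2te^(t)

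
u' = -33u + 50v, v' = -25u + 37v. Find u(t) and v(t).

Coefficient matrix A = [[-33, 50], [-25, 37]].
Characteristic polynomial det(A - λI) = λ^2 - 4λ + 29 = 0.
Eigenvalues λ = 2 ± 5i (complex conjugate pair).
For λ=2+5i: an eigenvector is (-1,-1) - i(-3,-2) = (-1 + 3i, -1 + 2i).
A real fundamental pair from Re and Im of e^((2+5i)t)v: X_1 = e^(2t)(cos(5t)·(-1,-1) + sin(5t)·(-3,-2)), X_2 = e^(2t)(sin(5t)·(-1,-1) - cos(5t)·(-3,-2)).
General solution: C_1X_1 + C_2X_2.

u(t) = -3C_1e^(2t)sin(5t) - C_1e^(2t)cos(5t) - C_2e^(2t)sin(5t) + 3C_2e^(2t)cos(5t), v(t) = -2C_1e^(2t)sin(5t) - C_1e^(2t)cos(5t) - C_2e^(2t)sin(5t) + 2C_2e^(2t)cos(5t)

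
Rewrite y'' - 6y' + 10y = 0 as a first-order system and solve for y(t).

Let x_1 = y, x_2 = y'. Then x_1' = x_2 and x_2' = -10x_1 + 6x_2.
A = [[0,1],[-10,6]]; det(A-λI) = λ^2 - 6λ + 10.
Eigenvalues λ = 3 ± i.

y(t) = C_1e^(3t)cos(t) + C_2e^(3t)sin(t)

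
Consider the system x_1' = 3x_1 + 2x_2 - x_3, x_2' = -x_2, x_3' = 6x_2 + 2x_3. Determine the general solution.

x_1(t) = c_1e^(2t) - c_2e^(-t) + c_3e^(3t), x_2(t) = c_2e^(-t), x_3(t) = c_1e^(2t) - 2c_2e^(-t)

Coefficient matrix A = [[3, 2, -1], [0, -1, 0], [0, 6, 2]].
det(A - λI) = 0 gives eigenvalues λ = 2, -1, 3.
For λ=2: eigenvector (1,0,1).
For λ=-1: eigenvector (-1,1,-2).
For λ=3: eigenvector (1,0,0).
General solution: c_1e^(2t)(1,0,1) + c_2e^(-t)(-1,1,-2) + c_3e^(3t)(1,0,0).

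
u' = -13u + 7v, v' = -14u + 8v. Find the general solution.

Coefficient matrix A = [[-13, 7], [-14, 8]].
Characteristic polynomial det(A - λI) = λ^2 + 5λ - 6 = 0.
Eigenvalues λ = -6, 1.
For λ=-6: (A-λI) row 1 is [-7, 7], so an eigenvector is (1, 1).
For λ=1: (A-λI) row 1 is [-14, 7], so an eigenvector is (-1, -2).
General solution: C_1e^(-6t)(1,1) + C_2e^(t)(-1,-2).

u(t) = C_1e^(-6t) - C_2e^(t), v(t) = C_1e^(-6t) - 2C_2e^(t)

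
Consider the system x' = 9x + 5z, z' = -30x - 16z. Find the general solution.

Coefficient matrix A = [[9, 5], [-30, -16]].
Characteristic polynomial det(A - λI) = λ^2 + 7λ + 6 = 0.
Eigenvalues λ = -6, -1.
For λ=-6: (A-λI) row 1 is [15, 5], so an eigenvector is (-1, 3).
For λ=-1: (A-λI) row 1 is [10, 5], so an eigenvector is (1, -2).
General solution: K_1e^(-6t)(-1,3) + K_2e^(-t)(1,-2).

x(t) = -K_1e^(-6t) + K_2e^(-t), z(t) = 3K_1e^(-6t) - 2K_2e^(-t)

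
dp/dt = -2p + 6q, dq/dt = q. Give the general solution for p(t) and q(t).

Coefficient matrix A = [[-2, 6], [0, 1]].
Characteristic polynomial det(A - λI) = λ^2 + λ - 2 = 0.
Eigenvalues λ = 1, -2.
For λ=1: (A-λI) row 1 is [-3, 6], so an eigenvector is (-2, -1).
For λ=-2: (A-λI) row 1 is [0, 6], so an eigenvector is (1, 0).
General solution: c_1e^(t)(-2,-1) + c_2e^(-2t)(1,0).

p(t) = -2c_1e^(t) + c_2e^(-2t), q(t) = -c_1e^(t)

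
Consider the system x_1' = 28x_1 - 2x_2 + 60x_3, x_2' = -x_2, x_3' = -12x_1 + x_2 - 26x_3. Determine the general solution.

x_1(t) = 5C_1e^(4t) - 2C_2e^(-t) - 2C_3e^(-2t), x_2(t) = C_2e^(-t), x_3(t) = -2C_1e^(4t) + C_2e^(-t) + C_3e^(-2t)

Coefficient matrix A = [[28, -2, 60], [0, -1, 0], [-12, 1, -26]].
det(A - λI) = 0 gives eigenvalues λ = 4, -1, -2.
For λ=4: eigenvector (5,0,-2).
For λ=-1: eigenvector (-2,1,1).
For λ=-2: eigenvector (-2,0,1).
General solution: C_1e^(4t)(5,0,-2) + C_2e^(-t)(-2,1,1) + C_3e^(-2t)(-2,0,1).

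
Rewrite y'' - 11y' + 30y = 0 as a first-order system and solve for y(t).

Let x_1 = y, x_2 = y'. Then x_1' = x_2 and x_2' = -30x_1 + 11x_2.
A = [[0,1],[-30,11]]; det(A-λI) = λ^2 - 11λ + 30.
Eigenvalues λ = 5, 6 with eigenvectors (1,5), (1,6).

y(t) = K_1e^(5t) + K_2e^(6t)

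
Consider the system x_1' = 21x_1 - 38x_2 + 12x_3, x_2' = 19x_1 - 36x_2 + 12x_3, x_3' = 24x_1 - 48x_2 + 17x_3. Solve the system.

x_1(t) = 2K_1e^(2t) - 3K_2e^(-t) - 2K_3e^(t), x_2(t) = K_1e^(2t) - 3K_2e^(-t) - 2K_3e^(t), x_3(t) = -4K_2e^(-t) - 3K_3e^(t)

Coefficient matrix A = [[21, -38, 12], [19, -36, 12], [24, -48, 17]].
det(A - λI) = 0 gives eigenvalues λ = 2, -1, 1.
For λ=2: eigenvector (2,1,0).
For λ=-1: eigenvector (-3,-3,-4).
For λ=1: eigenvector (-2,-2,-3).
General solution: K_1e^(2t)(2,1,0) + K_2e^(-t)(-3,-3,-4) + K_3e^(t)(-2,-2,-3).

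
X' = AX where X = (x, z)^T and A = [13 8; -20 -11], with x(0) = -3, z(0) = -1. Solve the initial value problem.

x(t) = -11e^(t)sin(4t) - 3e^(t)cos(4t), z(t) = 18e^(t)sin(4t) - e^(t)cos(4t)

Coefficient matrix A = [[13, 8], [-20, -11]].
Characteristic polynomial det(A - λI) = λ^2 - 2λ + 17 = 0.
Eigenvalues λ = 1 ± 4i (complex conjugate pair).
For λ=1+4i: an eigenvector is (-1,2) - i(1,-1) = (-1 - i, 2 + i).
A real fundamental pair from Re and Im of e^((1+4i)t)v: X_1 = e^(t)(cos(4t)·(-1,2) + sin(4t)·(1,-1)), X_2 = e^(t)(sin(4t)·(-1,2) - cos(4t)·(1,-1)).
General solution: K_1X_1 + K_2X_2.
Applying x(0)=-3, z(0)=-1 gives K_1=-4, K_2=7.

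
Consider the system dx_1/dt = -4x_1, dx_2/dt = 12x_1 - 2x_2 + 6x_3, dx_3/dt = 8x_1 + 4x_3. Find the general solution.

x_1(t) = C_1e^(-4t), x_2(t) = -3C_1e^(-4t) + C_2e^(-2t) + C_3e^(4t), x_3(t) = -C_1e^(-4t) + C_3e^(4t)

Coefficient matrix A = [[-4, 0, 0], [12, -2, 6], [8, 0, 4]].
det(A - λI) = 0 gives eigenvalues λ = -4, -2, 4.
For λ=-4: eigenvector (1,-3,-1).
For λ=-2: eigenvector (0,1,0).
For λ=4: eigenvector (0,1,1).
General solution: C_1e^(-4t)(1,-3,-1) + C_2e^(-2t)(0,1,0) + C_3e^(4t)(0,1,1).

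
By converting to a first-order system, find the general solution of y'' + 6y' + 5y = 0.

y(t) = C_1e^(-5t) + C_2e^(-t)

Let x_1 = y, x_2 = y'. Then x_1' = x_2 and x_2' = -5x_1 - 6x_2.
A = [[0,1],[-5,-6]]; det(A-λI) = λ^2 + 6λ + 5.
Eigenvalues λ = -5, -1 with eigenvectors (1,-5), (1,-1).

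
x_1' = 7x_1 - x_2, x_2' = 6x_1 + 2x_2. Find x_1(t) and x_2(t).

Coefficient matrix A = [[7, -1], [6, 2]].
Characteristic polynomial det(A - λI) = λ^2 - 9λ + 20 = 0.
Eigenvalues λ = 4, 5.
For λ=4: (A-λI) row 1 is [3, -1], so an eigenvector is (1, 3).
For λ=5: (A-λI) row 1 is [2, -1], so an eigenvector is (-1, -2).
General solution: c_1e^(4t)(1,3) + c_2e^(5t)(-1,-2).

x_1(t) = c_1e^(4t) - c_2e^(5t), x_2(t) = 3c_1e^(4t) - 2c_2e^(5t)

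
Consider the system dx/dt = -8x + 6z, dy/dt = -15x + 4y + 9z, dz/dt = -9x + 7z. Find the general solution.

Coefficient matrix A = [[-8, 0, 6], [-15, 4, 9], [-9, 0, 7]].
det(A - λI) = 0 gives eigenvalues λ = 1, 4, -2.
For λ=1: eigenvector (2,1,3).
For λ=4: eigenvector (0,1,0).
For λ=-2: eigenvector (1,1,1).
General solution: c_1e^(t)(2,1,3) + c_2e^(4t)(0,1,0) + c_3e^(-2t)(1,1,1).

x(t) = 2c_1e^(t) + c_3e^(-2t), y(t) = c_1e^(t) + c_2e^(4t) + c_3e^(-2t), z(t) = 3c_1e^(t) + c_3e^(-2t)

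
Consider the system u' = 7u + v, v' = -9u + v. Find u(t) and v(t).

u(t) = -C_1e^(4t) - C_2te^(4t), v(t) = 3C_1e^(4t) + 3C_2te^(4t) - C_2e^(4t)

Coefficient matrix A = [[7, 1], [-9, 1]].
Characteristic polynomial det(A - λI) = λ^2 - 8λ + 16 = 0.
Single eigenvalue λ = 4 with algebraic multiplicity 2.
Eigenvector v = (-1,3); generalized eigenvector w with (A-λI)w=v is (0,-1).
General solution: e^(4t)[C_1·v + C_2·(t·v + w)].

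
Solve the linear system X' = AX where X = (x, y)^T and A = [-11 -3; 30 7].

x(t) = -K_1e^(-2t)cos(3t) - K_2e^(-2t)sin(3t), y(t) = -K_1e^(-2t)sin(3t) + 3K_1e^(-2t)cos(3t) + 3K_2e^(-2t)sin(3t) + K_2e^(-2t)cos(3t)

Coefficient matrix A = [[-11, -3], [30, 7]].
Characteristic polynomial det(A - λI) = λ^2 + 4λ + 13 = 0.
Eigenvalues λ = -2 ± 3i (complex conjugate pair).
For λ=-2+3i: an eigenvector is (-1,3) - i(0,-1) = (-1, 3 + i).
A real fundamental pair from Re and Im of e^((-2+3i)t)v: X_1 = e^(-2t)(cos(3t)·(-1,3) + sin(3t)·(0,-1)), X_2 = e^(-2t)(sin(3t)·(-1,3) - cos(3t)·(0,-1)).
General solution: K_1X_1 + K_2X_2.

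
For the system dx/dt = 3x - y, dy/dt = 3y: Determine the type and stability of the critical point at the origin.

unstable improper node

A = [[3,-1],[0,3]]; det(A-λI) = λ^2 - 6λ + 9.
repeated λ = 3 with a single eigenvector.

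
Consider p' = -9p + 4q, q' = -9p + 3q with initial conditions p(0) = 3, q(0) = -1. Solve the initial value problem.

Coefficient matrix A = [[-9, 4], [-9, 3]].
Characteristic polynomial det(A - λI) = λ^2 + 6λ + 9 = 0.
Single eigenvalue λ = -3 with algebraic multiplicity 2.
Eigenvector v = (2,3); generalized eigenvector w with (A-λI)w=v is (-1,-1).
General solution: e^(-3t)[K_1·v + K_2·(t·v + w)].
Applying p(0)=3, q(0)=-1 gives K_1=-4, K_2=-11.

p(t) = -22te^(-3t) + 3e^(-3t), q(t) = -33te^(-3t) - e^(-3t)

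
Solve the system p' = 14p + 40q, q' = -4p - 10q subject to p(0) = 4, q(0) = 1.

Coefficient matrix A = [[14, 40], [-4, -10]].
Characteristic polynomial det(A - λI) = λ^2 - 4λ + 20 = 0.
Eigenvalues λ = 2 ± 4i (complex conjugate pair).
For λ=2+4i: an eigenvector is (-3,1) - i(1,0) = (-3 - i, 1).
A real fundamental pair from Re and Im of e^((2+4i)t)v: X_1 = e^(2t)(cos(4t)·(-3,1) + sin(4t)·(1,0)), X_2 = e^(2t)(sin(4t)·(-3,1) - cos(4t)·(1,0)).
General solution: C_1X_1 + C_2X_2.
Applying p(0)=4, q(0)=1 gives C_1=1, C_2=-7.

p(t) = 22e^(2t)sin(4t) + 4e^(2t)cos(4t), q(t) = -7e^(2t)sin(4t) + e^(2t)cos(4t)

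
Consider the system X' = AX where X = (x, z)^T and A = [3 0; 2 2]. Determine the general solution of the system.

Coefficient matrix A = [[3, 0], [2, 2]].
Characteristic polynomial det(A - λI) = λ^2 - 5λ + 6 = 0.
Eigenvalues λ = 2, 3.
For λ=2: (A-λI) row 1 is [1, 0], so an eigenvector is (0, 1).
For λ=3: (A-λI) row 2 is [2, -1], so an eigenvector is (-1, -2).
General solution: c_1e^(2t)(0,1) + c_2e^(3t)(-1,-2).

x(t) = -c_2e^(3t), z(t) = c_1e^(2t) - 2c_2e^(3t)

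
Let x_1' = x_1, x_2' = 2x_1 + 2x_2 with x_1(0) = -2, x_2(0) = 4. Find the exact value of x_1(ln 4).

-8

A = [[1,0],[2,2]]; eigenvalues λ = 1, 2.
Eigenvectors: (1,-2) for λ=1, (0,1) for λ=2.
From the initial condition, c_1 = -2, c_2 = 0.
x_1(ln 4) = (-2)(4^1)(1) + (0)(4^2)(0) = -8.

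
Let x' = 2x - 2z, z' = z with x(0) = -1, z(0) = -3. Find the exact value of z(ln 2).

A = [[2,-2],[0,1]]; eigenvalues λ = 1, 2.
Eigenvectors: (-2,-1) for λ=1, (1,0) for λ=2.
From the initial condition, c_1 = 3, c_2 = 5.
z(ln 2) = (3)(2^1)(-1) + (5)(2^2)(0) = -6.

-6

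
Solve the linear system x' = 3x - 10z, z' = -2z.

Coefficient matrix A = [[3, -10], [0, -2]].
Characteristic polynomial det(A - λI) = λ^2 - λ - 6 = 0.
Eigenvalues λ = -2, 3.
For λ=-2: (A-λI) row 1 is [5, -10], so an eigenvector is (-2, -1).
For λ=3: (A-λI) row 1 is [0, -10], so an eigenvector is (1, 0).
General solution: c_1e^(-2t)(-2,-1) + c_2e^(3t)(1,0).

x(t) = -2c_1e^(-2t) + c_2e^(3t), z(t) = -c_1e^(-2t)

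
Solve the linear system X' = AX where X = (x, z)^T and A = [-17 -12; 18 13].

Coefficient matrix A = [[-17, -12], [18, 13]].
Characteristic polynomial det(A - λI) = λ^2 + 4λ - 5 = 0.
Eigenvalues λ = -5, 1.
For λ=-5: (A-λI) row 1 is [-12, -12], so an eigenvector is (1, -1).
For λ=1: (A-λI) row 1 is [-18, -12], so an eigenvector is (-2, 3).
General solution: K_1e^(-5t)(1,-1) + K_2e^(t)(-2,3).

x(t) = K_1e^(-5t) - 2K_2e^(t), z(t) = -K_1e^(-5t) + 3K_2e^(t)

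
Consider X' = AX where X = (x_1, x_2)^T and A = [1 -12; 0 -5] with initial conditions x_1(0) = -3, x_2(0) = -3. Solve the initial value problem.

x_1(t) = 3e^(t) - 6e^(-5t), x_2(t) = -3e^(-5t)

Coefficient matrix A = [[1, -12], [0, -5]].
Characteristic polynomial det(A - λI) = λ^2 + 4λ - 5 = 0.
Eigenvalues λ = -5, 1.
For λ=-5: (A-λI) row 1 is [6, -12], so an eigenvector is (-2, -1).
For λ=1: (A-λI) row 1 is [0, -12], so an eigenvector is (-1, 0).
General solution: c_1e^(-5t)(-2,-1) + c_2e^(t)(-1,0).
Applying x_1(0)=-3, x_2(0)=-3 gives c_1=3, c_2=-3.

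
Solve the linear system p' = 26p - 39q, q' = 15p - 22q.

p(t) = 3K_1e^(2t)sin(3t) + 2K_1e^(2t)cos(3t) + 2K_2e^(2t)sin(3t) - 3K_2e^(2t)cos(3t), q(t) = 2K_1e^(2t)sin(3t) + K_1e^(2t)cos(3t) + K_2e^(2t)sin(3t) - 2K_2e^(2t)cos(3t)

Coefficient matrix A = [[26, -39], [15, -22]].
Characteristic polynomial det(A - λI) = λ^2 - 4λ + 13 = 0.
Eigenvalues λ = 2 ± 3i (complex conjugate pair).
For λ=2+3i: an eigenvector is (2,1) - i(3,2) = (2 - 3i, 1 - 2i).
A real fundamental pair from Re and Im of e^((2+3i)t)v: X_1 = e^(2t)(cos(3t)·(2,1) + sin(3t)·(3,2)), X_2 = e^(2t)(sin(3t)·(2,1) - cos(3t)·(3,2)).
General solution: K_1X_1 + K_2X_2.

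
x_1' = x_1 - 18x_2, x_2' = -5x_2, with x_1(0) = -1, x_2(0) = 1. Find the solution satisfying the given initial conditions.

x_1(t) = -4e^(t) + 3e^(-5t), x_2(t) = e^(-5t)

Coefficient matrix A = [[1, -18], [0, -5]].
Characteristic polynomial det(A - λI) = λ^2 + 4λ - 5 = 0.
Eigenvalues λ = 1, -5.
For λ=1: (A-λI) row 1 is [0, -18], so an eigenvector is (-1, 0).
For λ=-5: (A-λI) row 1 is [6, -18], so an eigenvector is (-3, -1).
General solution: K_1e^(t)(-1,0) + K_2e^(-5t)(-3,-1).
Applying x_1(0)=-1, x_2(0)=1 gives K_1=4, K_2=-1.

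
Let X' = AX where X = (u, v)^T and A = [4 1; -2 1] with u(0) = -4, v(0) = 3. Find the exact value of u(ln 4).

A = [[4,1],[-2,1]]; eigenvalues λ = 3, 2.
Eigenvectors: (-1,1) for λ=3, (1,-2) for λ=2.
From the initial condition, c_1 = 5, c_2 = 1.
u(ln 4) = (5)(4^3)(-1) + (1)(4^2)(1) = -304.

-304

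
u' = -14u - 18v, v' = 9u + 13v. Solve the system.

u(t) = K_1e^(4t) - 2K_2e^(-5t), v(t) = -K_1e^(4t) + K_2e^(-5t)

Coefficient matrix A = [[-14, -18], [9, 13]].
Characteristic polynomial det(A - λI) = λ^2 + λ - 20 = 0.
Eigenvalues λ = 4, -5.
For λ=4: (A-λI) row 1 is [-18, -18], so an eigenvector is (1, -1).
For λ=-5: (A-λI) row 1 is [-9, -18], so an eigenvector is (-2, 1).
General solution: K_1e^(4t)(1,-1) + K_2e^(-5t)(-2,1).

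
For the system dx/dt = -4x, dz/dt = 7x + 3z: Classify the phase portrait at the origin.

saddle

A = [[-4,0],[7,3]]; det(A-λI) = λ^2 + λ - 12.
λ = -4, 3: opposite signs.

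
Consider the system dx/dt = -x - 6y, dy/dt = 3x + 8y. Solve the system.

Coefficient matrix A = [[-1, -6], [3, 8]].
Characteristic polynomial det(A - λI) = λ^2 - 7λ + 10 = 0.
Eigenvalues λ = 2, 5.
For λ=2: (A-λI) row 1 is [-3, -6], so an eigenvector is (2, -1).
For λ=5: (A-λI) row 1 is [-6, -6], so an eigenvector is (-1, 1).
General solution: c_1e^(2t)(2,-1) + c_2e^(5t)(-1,1).

x(t) = 2c_1e^(2t) - c_2e^(5t), y(t) = -c_1e^(2t) + c_2e^(5t)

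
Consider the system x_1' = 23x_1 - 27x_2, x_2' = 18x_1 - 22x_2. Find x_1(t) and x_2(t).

x_1(t) = 3K_1e^(5t) - K_2e^(-4t), x_2(t) = 2K_1e^(5t) - K_2e^(-4t)

Coefficient matrix A = [[23, -27], [18, -22]].
Characteristic polynomial det(A - λI) = λ^2 - λ - 20 = 0.
Eigenvalues λ = 5, -4.
For λ=5: (A-λI) row 1 is [18, -27], so an eigenvector is (3, 2).
For λ=-4: (A-λI) row 1 is [27, -27], so an eigenvector is (-1, -1).
General solution: K_1e^(5t)(3,2) + K_2e^(-4t)(-1,-1).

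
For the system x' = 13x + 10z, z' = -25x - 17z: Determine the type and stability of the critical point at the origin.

stable spiral

A = [[13,10],[-25,-17]]; det(A-λI) = λ^2 + 4λ + 29.
λ = -2 ± 5i: negative real part.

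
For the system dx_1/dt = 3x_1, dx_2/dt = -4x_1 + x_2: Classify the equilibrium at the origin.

unstable node

A = [[3,0],[-4,1]]; det(A-λI) = λ^2 - 4λ + 3.
λ = 3, 1: both positive.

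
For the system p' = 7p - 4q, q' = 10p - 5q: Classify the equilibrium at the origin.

A = [[7,-4],[10,-5]]; det(A-λI) = λ^2 - 2λ + 5.
λ = 1 ± 2i: positive real part.

unstable spiral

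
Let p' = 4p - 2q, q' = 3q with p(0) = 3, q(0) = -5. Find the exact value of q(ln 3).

-135

A = [[4,-2],[0,3]]; eigenvalues λ = 4, 3.
Eigenvectors: (1,0) for λ=4, (-2,-1) for λ=3.
From the initial condition, c_1 = 13, c_2 = 5.
q(ln 3) = (13)(3^4)(0) + (5)(3^3)(-1) = -135.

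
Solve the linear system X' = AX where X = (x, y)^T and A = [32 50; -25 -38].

x(t) = -3C_1e^(-3t)sin(5t) + C_1e^(-3t)cos(5t) + C_2e^(-3t)sin(5t) + 3C_2e^(-3t)cos(5t), y(t) = 2C_1e^(-3t)sin(5t) - C_1e^(-3t)cos(5t) - C_2e^(-3t)sin(5t) - 2C_2e^(-3t)cos(5t)

Coefficient matrix A = [[32, 50], [-25, -38]].
Characteristic polynomial det(A - λI) = λ^2 + 6λ + 34 = 0.
Eigenvalues λ = -3 ± 5i (complex conjugate pair).
For λ=-3+5i: an eigenvector is (1,-1) - i(-3,2) = (1 + 3i, -1 - 2i).
A real fundamental pair from Re and Im of e^((-3+5i)t)v: X_1 = e^(-3t)(cos(5t)·(1,-1) + sin(5t)·(-3,2)), X_2 = e^(-3t)(sin(5t)·(1,-1) - cos(5t)·(-3,2)).
General solution: C_1X_1 + C_2X_2.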